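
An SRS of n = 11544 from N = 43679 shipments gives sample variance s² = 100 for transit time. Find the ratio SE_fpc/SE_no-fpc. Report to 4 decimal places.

f = n/N = 11544/43679 = 0.26429176.
SE_no-fpc = √(s²/n) = 0.093072599; SE_fpc = √((1−f)s²/n) = 0.079831566.
Ratio = √(1−f) = 0.85773436.

0.8577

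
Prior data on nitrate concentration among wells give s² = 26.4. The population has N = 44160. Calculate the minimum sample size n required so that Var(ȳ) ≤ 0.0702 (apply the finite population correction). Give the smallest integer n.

Without fpc, n₀ = s²/D = 26.4/0.0702 = 376.0684.
With fpc, (1 − n/N)·s²/n ≤ D requires n ≥ n₀/(1 + n₀/N) = 376.0684/(1 + 376.0684/44160) = 372.8928.
Rounding up, n = 373.

373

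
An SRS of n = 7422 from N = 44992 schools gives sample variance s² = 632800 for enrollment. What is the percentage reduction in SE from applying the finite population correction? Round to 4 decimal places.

8.6196

f = n/N = 7422/44992 = 0.16496266.
SE_no-fpc = √(s²/n) = 9.2336362; SE_fpc = √((1−f)s²/n) = 8.4377316.
Ratio = √(1−f) = 0.91380378. Reduction = 100·(1 − 0.91380378) = 8.6196%.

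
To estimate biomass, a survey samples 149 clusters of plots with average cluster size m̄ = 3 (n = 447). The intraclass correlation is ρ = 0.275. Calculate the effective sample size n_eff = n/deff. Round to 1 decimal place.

deff = 1 + (3 − 1)·0.275 = 1 + 0.55 = 1.55.
n_eff = 447 / 1.55 = 288.4.

288.4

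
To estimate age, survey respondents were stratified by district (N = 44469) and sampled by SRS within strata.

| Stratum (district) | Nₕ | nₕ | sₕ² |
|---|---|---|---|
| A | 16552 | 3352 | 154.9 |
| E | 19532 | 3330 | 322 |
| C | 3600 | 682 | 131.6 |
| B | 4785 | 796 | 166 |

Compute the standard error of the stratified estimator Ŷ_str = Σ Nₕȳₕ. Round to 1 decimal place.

Var(Ŷ_str) = Σₕ Nₕ²(1 − fₕ)sₕ²/nₕ.
A: 16552²·(1 − 3352/16552)·154.9/3352 = 1.0096522 × 10^7.
E: 19532²·(1 − 3330/19532)·322/3330 = 3.0600391 × 10^7.
C: 3600²·(1 − 682/3600)·131.6/682 = 2.0270259 × 10^6.
B: 4785²·(1 − 796/4785)·166/796 = 3.9805309 × 10^6.
Sum = 4.670447 × 10^7.
SE = √(4.670447 × 10^7) = 6834.1.

6834.1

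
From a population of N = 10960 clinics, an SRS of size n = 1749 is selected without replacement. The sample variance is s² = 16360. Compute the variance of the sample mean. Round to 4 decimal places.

7.8612

Under SRS without replacement, Var(ȳ) = (1 − f)·s²/n with f = n/N = 1749/10960 = 0.15958029.
Var(ȳ) = (1 − 0.15958029)·16360/1749 = 0.84041971·9.3539165 = 7.8612158.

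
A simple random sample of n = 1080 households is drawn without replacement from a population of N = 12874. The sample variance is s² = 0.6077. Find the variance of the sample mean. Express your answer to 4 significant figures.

Under SRS without replacement, Var(ȳ) = (1 − f)·s²/n with f = n/N = 1080/12874 = 0.08389001.
Var(ȳ) = (1 − 0.08389001)·0.6077/1080 = 0.91610999·5.6268519 × 10^-4 = 5.1548152 × 10^-4.

5.155 × 10^-4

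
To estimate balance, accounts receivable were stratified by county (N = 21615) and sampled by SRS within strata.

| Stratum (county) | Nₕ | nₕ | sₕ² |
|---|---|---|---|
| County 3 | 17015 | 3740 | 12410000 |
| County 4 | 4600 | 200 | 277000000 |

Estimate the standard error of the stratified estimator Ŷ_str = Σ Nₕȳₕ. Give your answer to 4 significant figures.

Var(Ŷ_str) = Σₕ Nₕ²(1 − fₕ)sₕ²/nₕ.
County 3: 17015²·(1 − 3740/17015)·12410000/3740 = 7.4949141 × 10^11.
County 4: 4600²·(1 − 200/4600)·277000000/200 = 2.80324 × 10^13.
Sum = 2.8781891 × 10^13.
SE = √(2.8781891 × 10^13) = 5.365 × 10^6.

5.365 × 10^6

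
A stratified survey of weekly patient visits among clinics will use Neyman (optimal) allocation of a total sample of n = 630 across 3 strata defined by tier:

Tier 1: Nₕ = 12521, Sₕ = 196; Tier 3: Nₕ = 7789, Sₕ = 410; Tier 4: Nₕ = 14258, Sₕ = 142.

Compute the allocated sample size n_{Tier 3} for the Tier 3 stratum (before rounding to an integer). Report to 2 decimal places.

262.23

Neyman allocation: nₕ = n·NₕSₕ / Σⱼ NⱼSⱼ.
Σ NⱼSⱼ = 12521·196 + 7789·410 + 14258·142 = 7.672242 × 10^6.
n_{Tier 3} = 630·7789·410 / (7.672242 × 10^6) = 262.23.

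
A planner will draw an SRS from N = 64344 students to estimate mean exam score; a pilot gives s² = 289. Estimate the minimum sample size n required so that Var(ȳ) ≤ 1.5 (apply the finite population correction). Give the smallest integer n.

193

Without fpc, n₀ = s²/D = 289/1.5 = 192.6667.
With fpc, (1 − n/N)·s²/n ≤ D requires n ≥ n₀/(1 + n₀/N) = 192.6667/(1 + 192.6667/64344) = 192.0915.
Rounding up, n = 193.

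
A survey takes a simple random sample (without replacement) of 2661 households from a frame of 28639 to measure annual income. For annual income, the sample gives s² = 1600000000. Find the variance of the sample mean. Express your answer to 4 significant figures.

545400

Under SRS without replacement, Var(ȳ) = (1 − f)·s²/n with f = n/N = 2661/28639 = 0.09291526.
Var(ȳ) = (1 − 0.09291526)·1600000000/2661 = 0.90708474·601277.72 = 545409.84.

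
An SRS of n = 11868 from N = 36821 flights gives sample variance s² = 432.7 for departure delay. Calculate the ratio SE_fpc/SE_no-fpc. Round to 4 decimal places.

f = n/N = 11868/36821 = 0.32231607.
SE_no-fpc = √(s²/n) = 0.19094341; SE_fpc = √((1−f)s²/n) = 0.1571876.
Ratio = √(1−f) = 0.82321560.

0.8232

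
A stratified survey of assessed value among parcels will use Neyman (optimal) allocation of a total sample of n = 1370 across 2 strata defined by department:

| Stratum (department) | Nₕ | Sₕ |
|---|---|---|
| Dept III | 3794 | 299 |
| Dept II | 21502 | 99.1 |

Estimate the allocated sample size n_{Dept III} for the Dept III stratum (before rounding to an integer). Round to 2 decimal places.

475.96

Neyman allocation: nₕ = n·NₕSₕ / Σⱼ NⱼSⱼ.
Σ NⱼSⱼ = 3794·299 + 21502·99.1 = 3.2652542 × 10^6.
n_{Dept III} = 1370·3794·299 / (3.2652542 × 10^6) = 475.96.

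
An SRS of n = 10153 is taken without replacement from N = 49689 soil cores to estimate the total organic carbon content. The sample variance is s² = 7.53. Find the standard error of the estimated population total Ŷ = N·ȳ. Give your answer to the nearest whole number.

Var(Ŷ) = N²·Var(ȳ) = N²·(1 − n/N)·s²/n.
f = 10153/49689 = 0.20433094; Var(ȳ) = 0.79566906·7.53/10153 = 5.9011012 × 10^-4.
Var(Ŷ) = 49689² · (5.9011012 × 10^-4) = 1.45698 × 10^6.
SE(Ŷ) = √(1.45698 × 10^6) = 1207.

1207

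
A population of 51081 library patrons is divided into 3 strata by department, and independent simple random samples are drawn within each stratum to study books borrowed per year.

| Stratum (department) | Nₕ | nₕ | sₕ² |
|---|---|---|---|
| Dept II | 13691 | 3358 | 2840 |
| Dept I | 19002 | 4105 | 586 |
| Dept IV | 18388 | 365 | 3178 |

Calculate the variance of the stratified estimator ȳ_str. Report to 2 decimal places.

Var(ȳ_str) = Σₕ Wₕ²(1 − fₕ)sₕ²/nₕ with Wₕ = Nₕ/N, N = 51081.
Dept II: Wₕ = 0.26802529; term = 0.26802529²·(1 − 0.24527062)·2840/3358 = 0.045854342.
Dept I: Wₕ = 0.37199742; term = 0.37199742²·(1 − 0.21602989)·586/4105 = 0.015486875.
Dept IV: Wₕ = 0.35997729; term = 0.35997729²·(1 − 0.01984990)·3178/365 = 1.1058694.
Sum = 1.1672106.

1.17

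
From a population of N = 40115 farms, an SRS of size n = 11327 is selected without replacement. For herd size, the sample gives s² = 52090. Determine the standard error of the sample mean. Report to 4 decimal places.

1.8167

Under SRS without replacement, Var(ȳ) = (1 − f)·s²/n with f = n/N = 11327/40115 = 0.28236321.
Var(ȳ) = (1 − 0.28236321)·52090/11327 = 0.71763679·4.5987464 = 3.3002296.
SE(ȳ) = √(3.3002296) = 1.8167.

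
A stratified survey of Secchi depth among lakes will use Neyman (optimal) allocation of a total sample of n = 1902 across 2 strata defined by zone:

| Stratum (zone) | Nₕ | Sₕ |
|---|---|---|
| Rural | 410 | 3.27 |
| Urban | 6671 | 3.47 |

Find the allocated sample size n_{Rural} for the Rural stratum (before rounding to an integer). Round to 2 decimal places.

Neyman allocation: nₕ = n·NₕSₕ / Σⱼ NⱼSⱼ.
Σ NⱼSⱼ = 410·3.27 + 6671·3.47 = 24489.07.
n_{Rural} = 1902·410·3.27 / 24489.07 = 104.13.

104.13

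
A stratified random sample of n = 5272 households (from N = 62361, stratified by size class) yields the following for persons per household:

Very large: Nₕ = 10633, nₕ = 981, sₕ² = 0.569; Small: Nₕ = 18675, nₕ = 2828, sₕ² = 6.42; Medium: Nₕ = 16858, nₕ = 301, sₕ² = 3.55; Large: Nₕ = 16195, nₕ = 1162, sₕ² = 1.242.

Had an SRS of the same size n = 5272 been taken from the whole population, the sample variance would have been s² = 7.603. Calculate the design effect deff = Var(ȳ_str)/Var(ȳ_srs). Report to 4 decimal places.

0.8343

Var(ȳ_str) = Σ Wₕ²(1−fₕ)sₕ²/nₕ with Wₕ = Nₕ/62361:
  Very large: (10633/62361)²·(1−981/10633)·0.569/981 = 1.5307006 × 10^-5
  Small: (18675/62361)²·(1−2828/18675)·6.42/2828 = 1.727576 × 10^-4
  Medium: (16858/62361)²·(1−301/16858)·3.55/301 = 8.4649308 × 10^-4
  Large: (16195/62361)²·(1−1162/16195)·1.242/1162 = 6.6913837 × 10^-5
  → Var(ȳ_str) = 0.0011014715.
Var(ȳ_srs) = (1 − 5272/62361)·7.603/5272 = 0.001320228.
deff = 0.0011014715 / 0.001320228 = 0.8343.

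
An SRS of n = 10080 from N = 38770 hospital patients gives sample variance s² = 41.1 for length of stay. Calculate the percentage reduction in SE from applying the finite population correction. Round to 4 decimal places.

13.9764

f = n/N = 10080/38770 = 0.25999484.
SE_no-fpc = √(s²/n) = 0.063854373; SE_fpc = √((1−f)s²/n) = 0.0549298.
Ratio = √(1−f) = 0.86023553. Reduction = 100·(1 − 0.86023553) = 13.9764%.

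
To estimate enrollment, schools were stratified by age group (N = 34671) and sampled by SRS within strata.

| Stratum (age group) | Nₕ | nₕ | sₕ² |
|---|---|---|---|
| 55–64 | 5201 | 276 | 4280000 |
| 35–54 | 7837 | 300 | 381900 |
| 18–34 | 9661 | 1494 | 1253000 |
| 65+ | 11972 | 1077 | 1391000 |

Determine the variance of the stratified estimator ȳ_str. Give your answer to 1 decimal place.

588.2

Var(ȳ_str) = Σₕ Wₕ²(1 − fₕ)sₕ²/nₕ with Wₕ = Nₕ/N, N = 34671.
55–64: Wₕ = 0.15001009; term = 0.15001009²·(1 − 0.05306672)·4280000/276 = 330.44185.
35–54: Wₕ = 0.22603905; term = 0.22603905²·(1 − 0.03827995)·381900/300 = 62.552408.
18–34: Wₕ = 0.27864786; term = 0.27864786²·(1 − 0.15464238)·1253000/1494 = 55.049373.
65+: Wₕ = 0.34530299; term = 0.34530299²·(1 − 0.08995991)·1391000/1077 = 140.14339.
Sum = 588.18702.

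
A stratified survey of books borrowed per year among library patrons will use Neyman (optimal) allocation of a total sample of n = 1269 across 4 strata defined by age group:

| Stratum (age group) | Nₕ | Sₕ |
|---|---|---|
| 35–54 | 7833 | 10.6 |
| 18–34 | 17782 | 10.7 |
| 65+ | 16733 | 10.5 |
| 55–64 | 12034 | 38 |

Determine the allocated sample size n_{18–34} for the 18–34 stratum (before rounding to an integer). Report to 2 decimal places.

266.42

Neyman allocation: nₕ = n·NₕSₕ / Σⱼ NⱼSⱼ.
Σ NⱼSⱼ = 7833·10.6 + 17782·10.7 + 16733·10.5 + 12034·38 = 906285.7.
n_{18–34} = 1269·17782·10.7 / 906285.7 = 266.42.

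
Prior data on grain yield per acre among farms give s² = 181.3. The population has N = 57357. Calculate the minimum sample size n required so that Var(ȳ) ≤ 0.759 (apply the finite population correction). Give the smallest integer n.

238

Without fpc, n₀ = s²/D = 181.3/0.759 = 238.8669.
With fpc, (1 − n/N)·s²/n ≤ D requires n ≥ n₀/(1 + n₀/N) = 238.8669/(1 + 238.8669/57357) = 237.8762.
Rounding up, n = 238.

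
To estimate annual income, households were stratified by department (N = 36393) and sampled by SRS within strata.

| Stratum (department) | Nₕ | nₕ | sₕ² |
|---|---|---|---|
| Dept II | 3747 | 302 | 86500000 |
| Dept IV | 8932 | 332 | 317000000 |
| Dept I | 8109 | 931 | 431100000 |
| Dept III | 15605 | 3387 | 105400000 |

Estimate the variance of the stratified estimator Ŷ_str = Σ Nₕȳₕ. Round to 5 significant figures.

Var(Ŷ_str) = Σₕ Nₕ²(1 − fₕ)sₕ²/nₕ.
Dept II: 3747²·(1 − 302/3747)·86500000/302 = 3.6972778 × 10^12.
Dept IV: 8932²·(1 − 332/8932)·317000000/332 = 7.3344634 × 10^13.
Dept I: 8109²·(1 − 931/8109)·431100000/931 = 2.6952503 × 10^13.
Dept III: 15605²·(1 − 3387/15605)·105400000/3387 = 5.9332044 × 10^12.
Sum = 1.0992762 × 10^14.

1.0993 × 10^14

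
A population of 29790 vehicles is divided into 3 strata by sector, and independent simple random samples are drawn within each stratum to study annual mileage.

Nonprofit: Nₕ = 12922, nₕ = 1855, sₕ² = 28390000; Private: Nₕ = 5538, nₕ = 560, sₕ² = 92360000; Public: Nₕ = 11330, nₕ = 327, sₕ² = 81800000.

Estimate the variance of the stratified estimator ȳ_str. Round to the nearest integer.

42730

Var(ȳ_str) = Σₕ Wₕ²(1 − fₕ)sₕ²/nₕ with Wₕ = Nₕ/N, N = 29790.
Nonprofit: Wₕ = 0.43376972; term = 0.43376972²·(1 − 0.14355363)·28390000/1855 = 2466.2672.
Private: Wₕ = 0.18590131; term = 0.18590131²·(1 − 0.10111954)·92360000/560 = 5123.4527.
Public: Wₕ = 0.38032897; term = 0.38032897²·(1 − 0.02886143)·81800000/327 = 35140.308.
Sum = 42730.028.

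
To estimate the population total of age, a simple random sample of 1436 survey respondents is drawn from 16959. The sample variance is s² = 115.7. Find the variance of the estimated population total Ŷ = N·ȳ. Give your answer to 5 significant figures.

Var(Ŷ) = N²·Var(ȳ) = N²·(1 − n/N)·s²/n.
f = 1436/16959 = 0.08467480; Var(ȳ) = 0.91532520·115.7/1436 = 0.073748694.
Var(Ŷ) = 16959² · 0.073748694 = 2.1210691 × 10^7.

2.1211 × 10^7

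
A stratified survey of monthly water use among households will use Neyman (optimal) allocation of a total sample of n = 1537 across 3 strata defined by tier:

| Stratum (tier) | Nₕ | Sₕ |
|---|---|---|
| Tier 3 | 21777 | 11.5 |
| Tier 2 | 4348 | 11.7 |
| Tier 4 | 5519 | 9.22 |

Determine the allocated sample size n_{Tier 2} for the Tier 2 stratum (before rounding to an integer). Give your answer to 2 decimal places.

Neyman allocation: nₕ = n·NₕSₕ / Σⱼ NⱼSⱼ.
Σ NⱼSⱼ = 21777·11.5 + 4348·11.7 + 5519·9.22 = 352192.28.
n_{Tier 2} = 1537·4348·11.7 / 352192.28 = 222.01.

222.01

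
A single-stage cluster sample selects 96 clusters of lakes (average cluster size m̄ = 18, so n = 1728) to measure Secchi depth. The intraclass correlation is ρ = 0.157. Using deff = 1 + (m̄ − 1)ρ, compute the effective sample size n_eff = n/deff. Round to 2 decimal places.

470.97

deff = 1 + (18 − 1)·0.157 = 1 + 2.669 = 3.669.
n_eff = 1728 / 3.669 = 470.97.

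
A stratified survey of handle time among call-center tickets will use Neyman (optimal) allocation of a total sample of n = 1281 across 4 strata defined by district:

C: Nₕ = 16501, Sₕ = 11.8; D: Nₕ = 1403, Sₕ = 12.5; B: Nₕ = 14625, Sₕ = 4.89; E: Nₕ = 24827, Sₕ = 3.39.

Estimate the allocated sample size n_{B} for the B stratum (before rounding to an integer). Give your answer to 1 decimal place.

249.0

Neyman allocation: nₕ = n·NₕSₕ / Σⱼ NⱼSⱼ.
Σ NⱼSⱼ = 16501·11.8 + 1403·12.5 + 14625·4.89 + 24827·3.39 = 367929.08.
n_{B} = 1281·14625·4.89 / 367929.08 = 249.0.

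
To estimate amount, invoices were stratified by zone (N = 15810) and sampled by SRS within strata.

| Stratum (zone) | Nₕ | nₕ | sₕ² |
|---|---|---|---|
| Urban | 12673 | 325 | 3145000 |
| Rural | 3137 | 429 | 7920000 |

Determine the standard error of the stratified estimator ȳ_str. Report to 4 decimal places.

Var(ȳ_str) = Σₕ Wₕ²(1 − fₕ)sₕ²/nₕ with Wₕ = Nₕ/N, N = 15810.
Urban: Wₕ = 0.80158128; term = 0.80158128²·(1 − 0.02564507)·3145000/325 = 6058.2837.
Rural: Wₕ = 0.19841872; term = 0.19841872²·(1 − 0.13675486)·7920000/429 = 627.43296.
Sum = 6685.7167.
SE = √(6685.7167) = 81.7662.

81.7662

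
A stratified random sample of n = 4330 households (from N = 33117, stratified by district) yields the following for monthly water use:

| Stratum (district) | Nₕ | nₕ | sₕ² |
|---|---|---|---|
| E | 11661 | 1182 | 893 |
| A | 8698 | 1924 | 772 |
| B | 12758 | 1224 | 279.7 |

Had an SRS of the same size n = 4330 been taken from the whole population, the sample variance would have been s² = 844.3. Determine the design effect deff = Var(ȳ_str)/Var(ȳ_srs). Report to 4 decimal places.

Var(ȳ_str) = Σ Wₕ²(1−fₕ)sₕ²/nₕ with Wₕ = Nₕ/33117:
  E: (11661/33117)²·(1−1182/11661)·893/1182 = 0.084175875
  A: (8698/33117)²·(1−1924/8698)·772/1924 = 0.021556331
  B: (12758/33117)²·(1−1224/12758)·279.7/1224 = 0.030659962
  → Var(ȳ_str) = 0.13639217.
Var(ȳ_srs) = (1 − 4330/33117)·844.3/4330 = 0.16949399.
deff = 0.13639217 / 0.16949399 = 0.8047.

0.8047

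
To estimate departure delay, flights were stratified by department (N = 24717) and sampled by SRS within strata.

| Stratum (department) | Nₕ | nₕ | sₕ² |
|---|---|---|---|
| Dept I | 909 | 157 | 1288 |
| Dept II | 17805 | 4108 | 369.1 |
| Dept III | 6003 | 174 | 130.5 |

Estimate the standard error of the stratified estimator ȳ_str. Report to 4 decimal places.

0.2967

Var(ȳ_str) = Σₕ Wₕ²(1 − fₕ)sₕ²/nₕ with Wₕ = Nₕ/N, N = 24717.
Dept I: Wₕ = 0.03677631; term = 0.03677631²·(1 − 0.17271727)·1288/157 = 0.0091792335.
Dept II: Wₕ = 0.72035441; term = 0.72035441²·(1 − 0.23072171)·369.1/4108 = 0.035866544.
Dept III: Wₕ = 0.24286928; term = 0.24286928²·(1 − 0.02898551)·130.5/174 = 0.042956822.
Sum = 0.0880026.
SE = √(0.0880026) = 0.2967.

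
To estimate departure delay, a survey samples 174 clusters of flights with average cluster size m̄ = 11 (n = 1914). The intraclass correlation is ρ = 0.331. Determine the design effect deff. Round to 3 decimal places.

deff = 1 + (11 − 1)·0.331 = 1 + 3.31 = 4.31.

4.310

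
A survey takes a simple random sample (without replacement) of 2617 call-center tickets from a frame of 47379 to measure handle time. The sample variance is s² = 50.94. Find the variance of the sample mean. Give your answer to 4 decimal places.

Under SRS without replacement, Var(ȳ) = (1 − f)·s²/n with f = n/N = 2617/47379 = 0.05523544.
Var(ȳ) = (1 − 0.05523544)·50.94/2617 = 0.94476456·0.019465036 = 0.018389876.

0.0184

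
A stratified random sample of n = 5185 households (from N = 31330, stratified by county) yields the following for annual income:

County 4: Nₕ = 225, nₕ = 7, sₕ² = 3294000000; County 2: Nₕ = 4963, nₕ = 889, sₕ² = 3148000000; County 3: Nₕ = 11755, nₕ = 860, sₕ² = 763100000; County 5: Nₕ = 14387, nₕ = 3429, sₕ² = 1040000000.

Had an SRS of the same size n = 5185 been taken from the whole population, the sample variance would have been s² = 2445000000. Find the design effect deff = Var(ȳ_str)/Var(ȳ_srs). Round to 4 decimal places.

0.6631

Var(ȳ_str) = Σ Wₕ²(1−fₕ)sₕ²/nₕ with Wₕ = Nₕ/31330:
  County 4: (225/31330)²·(1−7/225)·3294000000/7 = 23514.935
  County 2: (4963/31330)²·(1−889/4963)·3148000000/889 = 72941.967
  County 3: (11755/31330)²·(1−860/11755)·763100000/860 = 115774.28
  County 5: (14387/31330)²·(1−3429/14387)·1040000000/3429 = 48713.194
  → Var(ȳ_str) = 260944.38.
Var(ȳ_srs) = (1 − 5185/31330)·2445000000/5185 = 393512.34.
deff = 260944.38 / 393512.34 = 0.6631.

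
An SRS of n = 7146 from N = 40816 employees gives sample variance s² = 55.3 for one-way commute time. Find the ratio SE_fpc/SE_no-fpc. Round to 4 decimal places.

0.9083

f = n/N = 7146/40816 = 0.17507840.
SE_no-fpc = √(s²/n) = 0.087969285; SE_fpc = √((1−f)s²/n) = 0.079898274.
Ratio = √(1−f) = 0.90825195.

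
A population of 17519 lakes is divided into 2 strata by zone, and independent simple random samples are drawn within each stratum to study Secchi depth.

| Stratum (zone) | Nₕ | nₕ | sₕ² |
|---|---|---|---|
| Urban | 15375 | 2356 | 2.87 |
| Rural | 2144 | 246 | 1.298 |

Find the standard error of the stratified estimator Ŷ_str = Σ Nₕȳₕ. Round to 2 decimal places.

515.08

Var(Ŷ_str) = Σₕ Nₕ²(1 − fₕ)sₕ²/nₕ.
Urban: 15375²·(1 − 2356/15375)·2.87/2356 = 243836.86.
Rural: 2144²·(1 − 246/2144)·1.298/246 = 21471.41.
Sum = 265308.27.
SE = √(265308.27) = 515.08.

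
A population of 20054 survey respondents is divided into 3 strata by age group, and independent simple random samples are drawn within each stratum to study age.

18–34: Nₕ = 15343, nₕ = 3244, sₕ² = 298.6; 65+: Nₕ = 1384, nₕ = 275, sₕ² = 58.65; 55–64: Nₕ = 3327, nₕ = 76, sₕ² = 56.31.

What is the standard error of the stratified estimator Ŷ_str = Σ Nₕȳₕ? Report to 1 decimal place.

5042.6

Var(Ŷ_str) = Σₕ Nₕ²(1 − fₕ)sₕ²/nₕ.
18–34: 15343²·(1 − 3244/15343)·298.6/3244 = 1.7087114 × 10^7.
65+: 1384²·(1 − 275/1384)·58.65/275 = 327342.93.
55–64: 3327²·(1 − 76/3327)·56.31/76 = 8.0138592 × 10^6.
Sum = 2.5428316 × 10^7.
SE = √(2.5428316 × 10^7) = 5042.6.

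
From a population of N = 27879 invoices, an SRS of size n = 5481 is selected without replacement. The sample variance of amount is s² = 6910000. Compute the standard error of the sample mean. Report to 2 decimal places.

31.83

Under SRS without replacement, Var(ȳ) = (1 − f)·s²/n with f = n/N = 5481/27879 = 0.19659959.
Var(ȳ) = (1 − 0.19659959)·6910000/5481 = 0.80340041·1260.7188 = 1012.862.
SE(ȳ) = √(1012.862) = 31.83.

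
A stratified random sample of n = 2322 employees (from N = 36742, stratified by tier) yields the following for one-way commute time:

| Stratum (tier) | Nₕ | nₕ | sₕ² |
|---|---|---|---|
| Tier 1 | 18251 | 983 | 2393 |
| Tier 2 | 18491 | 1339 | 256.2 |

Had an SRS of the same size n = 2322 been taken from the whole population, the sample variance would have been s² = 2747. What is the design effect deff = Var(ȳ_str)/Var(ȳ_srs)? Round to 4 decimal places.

0.5534

Var(ȳ_str) = Σ Wₕ²(1−fₕ)sₕ²/nₕ with Wₕ = Nₕ/36742:
  Tier 1: (18251/36742)²·(1−983/18251)·2393/983 = 0.56831916
  Tier 2: (18491/36742)²·(1−1339/18491)·256.2/1339 = 0.044951908
  → Var(ȳ_str) = 0.61327107.
Var(ȳ_srs) = (1 − 2322/36742)·2747/2322 = 1.1082673.
deff = 0.61327107 / 1.1082673 = 0.5534.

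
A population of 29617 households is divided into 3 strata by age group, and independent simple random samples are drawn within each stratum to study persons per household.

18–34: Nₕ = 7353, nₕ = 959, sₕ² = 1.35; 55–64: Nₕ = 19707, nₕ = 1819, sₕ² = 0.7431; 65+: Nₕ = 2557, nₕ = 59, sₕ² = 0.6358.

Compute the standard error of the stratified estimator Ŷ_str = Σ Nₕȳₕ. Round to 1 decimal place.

528.2

Var(Ŷ_str) = Σₕ Nₕ²(1 − fₕ)sₕ²/nₕ.
18–34: 7353²·(1 − 959/7353)·1.35/959 = 66183.901.
55–64: 19707²·(1 − 1819/19707)·0.7431/1819 = 144011.4.
65+: 2557²·(1 − 59/2557)·0.6358/59 = 68832.204.
Sum = 279027.51.
SE = √(279027.51) = 528.2.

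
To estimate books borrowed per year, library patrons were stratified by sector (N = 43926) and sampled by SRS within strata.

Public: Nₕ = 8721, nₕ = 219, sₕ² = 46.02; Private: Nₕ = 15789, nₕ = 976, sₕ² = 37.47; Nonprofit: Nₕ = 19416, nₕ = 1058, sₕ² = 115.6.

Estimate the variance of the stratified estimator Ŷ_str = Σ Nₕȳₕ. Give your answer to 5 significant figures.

Var(Ŷ_str) = Σₕ Nₕ²(1 − fₕ)sₕ²/nₕ.
Public: 8721²·(1 − 219/8721)·46.02/219 = 1.5580805 × 10^7.
Private: 15789²·(1 − 976/15789)·37.47/976 = 8.9790734 × 10^6.
Nonprofit: 19416²·(1 − 1058/19416)·115.6/1058 = 3.8945501 × 10^7.
Sum = 6.3505379 × 10^7.

6.3505 × 10^7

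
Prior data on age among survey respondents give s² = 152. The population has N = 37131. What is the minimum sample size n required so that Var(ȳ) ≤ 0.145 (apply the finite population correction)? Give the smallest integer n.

1020

Without fpc, n₀ = s²/D = 152/0.145 = 1048.2759.
With fpc, (1 − n/N)·s²/n ≤ D requires n ≥ n₀/(1 + n₀/N) = 1048.2759/(1 + 1048.2759/37131) = 1019.4937.
Rounding up, n = 1020.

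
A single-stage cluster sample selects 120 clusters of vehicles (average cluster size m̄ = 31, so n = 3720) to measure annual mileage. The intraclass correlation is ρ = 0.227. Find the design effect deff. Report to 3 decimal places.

deff = 1 + (31 − 1)·0.227 = 1 + 6.81 = 7.81.

7.810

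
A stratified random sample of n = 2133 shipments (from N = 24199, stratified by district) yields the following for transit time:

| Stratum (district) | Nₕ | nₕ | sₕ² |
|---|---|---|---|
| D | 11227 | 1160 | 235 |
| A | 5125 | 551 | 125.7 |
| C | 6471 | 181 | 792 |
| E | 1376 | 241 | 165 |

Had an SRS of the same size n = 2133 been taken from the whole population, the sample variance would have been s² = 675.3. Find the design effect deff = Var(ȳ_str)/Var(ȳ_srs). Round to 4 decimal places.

1.2269

Var(ȳ_str) = Σ Wₕ²(1−fₕ)sₕ²/nₕ with Wₕ = Nₕ/24199:
  D: (11227/24199)²·(1−1160/11227)·235/1160 = 0.039100186
  A: (5125/24199)²·(1−551/5125)·125.7/551 = 0.0091322727
  C: (6471/24199)²·(1−181/6471)·792/181 = 0.30414019
  E: (1376/24199)²·(1−241/1376)·165/241 = 0.0018259394
  → Var(ȳ_str) = 0.35419859.
Var(ȳ_srs) = (1 − 2133/24199)·675.3/2133 = 0.28869023.
deff = 0.35419859 / 0.28869023 = 1.2269.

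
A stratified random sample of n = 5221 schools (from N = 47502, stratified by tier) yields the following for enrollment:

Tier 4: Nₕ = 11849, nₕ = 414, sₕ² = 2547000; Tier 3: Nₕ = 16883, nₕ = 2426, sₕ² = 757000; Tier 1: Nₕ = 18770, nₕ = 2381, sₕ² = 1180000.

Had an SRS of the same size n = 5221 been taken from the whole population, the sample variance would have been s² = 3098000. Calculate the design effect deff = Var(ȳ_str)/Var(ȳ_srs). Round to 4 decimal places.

Var(ȳ_str) = Σ Wₕ²(1−fₕ)sₕ²/nₕ with Wₕ = Nₕ/47502:
  Tier 4: (11849/47502)²·(1−414/11849)·2547000/414 = 369.42194
  Tier 3: (16883/47502)²·(1−2426/16883)·757000/2426 = 33.752745
  Tier 1: (18770/47502)²·(1−2381/18770)·1180000/2381 = 67.56403
  → Var(ȳ_str) = 470.73872.
Var(ȳ_srs) = (1 − 5221/47502)·3098000/5221 = 528.15461.
deff = 470.73872 / 528.15461 = 0.8913.

0.8913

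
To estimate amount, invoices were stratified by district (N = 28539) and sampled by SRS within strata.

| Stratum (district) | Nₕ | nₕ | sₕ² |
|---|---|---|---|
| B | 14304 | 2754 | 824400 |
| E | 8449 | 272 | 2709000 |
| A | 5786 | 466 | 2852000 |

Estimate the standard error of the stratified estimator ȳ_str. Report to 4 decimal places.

Var(ȳ_str) = Σₕ Wₕ²(1 − fₕ)sₕ²/nₕ with Wₕ = Nₕ/N, N = 28539.
B: Wₕ = 0.50120887; term = 0.50120887²·(1 − 0.19253356)·824400/2754 = 60.720597.
E: Wₕ = 0.29605102; term = 0.29605102²·(1 − 0.03219316)·2709000/272 = 844.81556.
A: Wₕ = 0.20274011; term = 0.20274011²·(1 − 0.08053923)·2852000/466 = 231.30028.
Sum = 1136.8364.
SE = √(1136.8364) = 33.7170.

33.7170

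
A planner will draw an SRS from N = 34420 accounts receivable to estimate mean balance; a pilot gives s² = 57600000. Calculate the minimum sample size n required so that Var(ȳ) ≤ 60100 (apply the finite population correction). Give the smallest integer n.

Without fpc, n₀ = s²/D = 57600000/60100 = 958.4027.
With fpc, (1 − n/N)·s²/n ≤ D requires n ≥ n₀/(1 + n₀/N) = 958.4027/(1 + 958.4027/34420) = 932.4395.
Rounding up, n = 933.

933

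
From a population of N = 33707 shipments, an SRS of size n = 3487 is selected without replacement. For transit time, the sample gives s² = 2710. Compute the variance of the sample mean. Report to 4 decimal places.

Under SRS without replacement, Var(ȳ) = (1 − f)·s²/n with f = n/N = 3487/33707 = 0.10345032.
Var(ȳ) = (1 − 0.10345032)·2710/3487 = 0.89654968·0.77717235 = 0.69677362.

0.6968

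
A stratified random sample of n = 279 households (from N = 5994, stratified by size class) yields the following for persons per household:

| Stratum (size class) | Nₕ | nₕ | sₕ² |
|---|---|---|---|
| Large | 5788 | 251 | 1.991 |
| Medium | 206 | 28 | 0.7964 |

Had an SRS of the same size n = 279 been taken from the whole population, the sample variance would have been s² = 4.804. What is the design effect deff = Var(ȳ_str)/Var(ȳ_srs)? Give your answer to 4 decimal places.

0.4328

Var(ȳ_str) = Σ Wₕ²(1−fₕ)sₕ²/nₕ with Wₕ = Nₕ/5994:
  Large: (5788/5994)²·(1−251/5788)·1.991/251 = 0.0070756625
  Medium: (206/5994)²·(1−28/206)·0.7964/28 = 2.9028658 × 10^-5
  → Var(ȳ_str) = 0.0071046912.
Var(ȳ_srs) = (1 − 279/5994)·4.804/279 = 0.01641717.
deff = 0.0071046912 / 0.01641717 = 0.4328.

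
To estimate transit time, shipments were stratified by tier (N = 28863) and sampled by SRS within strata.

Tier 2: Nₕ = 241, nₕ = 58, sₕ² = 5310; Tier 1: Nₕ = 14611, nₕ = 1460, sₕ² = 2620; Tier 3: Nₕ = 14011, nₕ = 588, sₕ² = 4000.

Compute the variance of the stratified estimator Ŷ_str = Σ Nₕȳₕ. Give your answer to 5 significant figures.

Var(Ŷ_str) = Σₕ Nₕ²(1 − fₕ)sₕ²/nₕ.
Tier 2: 241²·(1 − 58/241)·5310/58 = 4.0377057 × 10^6.
Tier 1: 14611²·(1 − 1460/14611)·2620/1460 = 3.448158 × 10^8.
Tier 3: 14011²·(1 − 588/14011)·4000/588 = 1.2793854 × 10^9.
Sum = 1.6282389 × 10^9.

1.6282 × 10^9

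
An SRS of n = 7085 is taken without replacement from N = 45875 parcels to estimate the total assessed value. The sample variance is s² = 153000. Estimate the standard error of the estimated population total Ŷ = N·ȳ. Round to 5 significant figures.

196030

Var(Ŷ) = N²·Var(ȳ) = N²·(1 − n/N)·s²/n.
f = 7085/45875 = 0.15444142; Var(ȳ) = 0.84555858·153000/7085 = 18.259769.
Var(Ŷ) = 45875² · 18.259769 = 3.8427969 × 10^10.
SE(Ŷ) = √(3.8427969 × 10^10) = 196030.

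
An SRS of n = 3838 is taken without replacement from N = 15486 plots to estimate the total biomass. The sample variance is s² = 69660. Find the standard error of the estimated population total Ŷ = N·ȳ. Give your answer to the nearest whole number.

57218

Var(Ŷ) = N²·Var(ȳ) = N²·(1 − n/N)·s²/n.
f = 3838/15486 = 0.24783676; Var(ȳ) = 0.75216324·69660/3838 = 13.651822.
Var(Ŷ) = 15486² · 13.651822 = 3.273928 × 10^9.
SE(Ŷ) = √(3.273928 × 10^9) = 57218.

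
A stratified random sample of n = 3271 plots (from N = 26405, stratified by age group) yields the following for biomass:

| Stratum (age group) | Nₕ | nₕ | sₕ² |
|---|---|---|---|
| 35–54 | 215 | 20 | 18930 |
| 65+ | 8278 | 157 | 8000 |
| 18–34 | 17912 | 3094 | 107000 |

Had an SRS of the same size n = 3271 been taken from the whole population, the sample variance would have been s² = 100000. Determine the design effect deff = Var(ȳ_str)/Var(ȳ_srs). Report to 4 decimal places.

0.6771

Var(ȳ_str) = Σ Wₕ²(1−fₕ)sₕ²/nₕ with Wₕ = Nₕ/26405:
  35–54: (215/26405)²·(1−20/215)·18930/20 = 0.056914293
  65+: (8278/26405)²·(1−157/8278)·8000/157 = 4.9130697
  18–34: (17912/26405)²·(1−3094/17912)·107000/3094 = 13.165119
  → Var(ȳ_str) = 18.135103.
Var(ȳ_srs) = (1 − 3271/26405)·100000/3271 = 26.784529.
deff = 18.135103 / 26.784529 = 0.6771.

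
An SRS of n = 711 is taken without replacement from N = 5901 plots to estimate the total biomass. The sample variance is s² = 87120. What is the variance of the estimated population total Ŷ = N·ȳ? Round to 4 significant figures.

3.753 × 10^9

Var(Ŷ) = N²·Var(ȳ) = N²·(1 − n/N)·s²/n.
f = 711/5901 = 0.12048805; Var(ȳ) = 0.87951195·87120/711 = 107.76805.
Var(Ŷ) = 5901² · 107.76805 = 3.7526776 × 10^9.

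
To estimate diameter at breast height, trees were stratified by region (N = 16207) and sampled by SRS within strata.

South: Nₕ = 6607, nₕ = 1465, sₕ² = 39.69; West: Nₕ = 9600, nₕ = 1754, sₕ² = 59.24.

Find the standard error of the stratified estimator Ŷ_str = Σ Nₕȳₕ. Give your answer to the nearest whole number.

1861

Var(Ŷ_str) = Σₕ Nₕ²(1 − fₕ)sₕ²/nₕ.
South: 6607²·(1 − 1465/6607)·39.69/1465 = 920406.87.
West: 9600²·(1 − 1754/9600)·59.24/1754 = 2.5439291 × 10^6.
Sum = 3.464336 × 10^6.
SE = √(3.464336 × 10^6) = 1861.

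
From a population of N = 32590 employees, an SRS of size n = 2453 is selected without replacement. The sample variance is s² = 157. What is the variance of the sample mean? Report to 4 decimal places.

Under SRS without replacement, Var(ȳ) = (1 − f)·s²/n with f = n/N = 2453/32590 = 0.07526849.
Var(ȳ) = (1 − 0.07526849)·157/2453 = 0.92473151·0.064003261 = 0.059185833.

0.0592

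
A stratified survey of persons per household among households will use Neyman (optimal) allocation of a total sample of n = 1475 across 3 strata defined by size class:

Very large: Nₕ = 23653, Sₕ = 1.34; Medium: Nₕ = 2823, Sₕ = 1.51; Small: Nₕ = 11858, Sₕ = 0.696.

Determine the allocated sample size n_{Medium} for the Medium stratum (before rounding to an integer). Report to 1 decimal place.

142.2

Neyman allocation: nₕ = n·NₕSₕ / Σⱼ NⱼSⱼ.
Σ NⱼSⱼ = 23653·1.34 + 2823·1.51 + 11858·0.696 = 44210.918.
n_{Medium} = 1475·2823·1.51 / 44210.918 = 142.2.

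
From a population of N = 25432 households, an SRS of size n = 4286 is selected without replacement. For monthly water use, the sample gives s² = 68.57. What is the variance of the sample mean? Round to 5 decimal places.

Under SRS without replacement, Var(ȳ) = (1 − f)·s²/n with f = n/N = 4286/25432 = 0.16852784.
Var(ȳ) = (1 − 0.16852784)·68.57/4286 = 0.83147216·0.0159986 = 0.013302391.

0.01330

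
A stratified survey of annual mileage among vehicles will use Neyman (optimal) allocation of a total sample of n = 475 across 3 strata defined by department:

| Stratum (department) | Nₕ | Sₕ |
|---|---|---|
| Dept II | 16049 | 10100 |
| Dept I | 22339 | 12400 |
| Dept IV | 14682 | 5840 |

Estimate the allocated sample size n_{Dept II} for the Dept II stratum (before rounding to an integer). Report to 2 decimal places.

146.70

Neyman allocation: nₕ = n·NₕSₕ / Σⱼ NⱼSⱼ.
Σ NⱼSⱼ = 16049·10100 + 22339·12400 + 14682·5840 = 5.2484138 × 10^8.
n_{Dept II} = 475·16049·10100 / (5.2484138 × 10^8) = 146.70.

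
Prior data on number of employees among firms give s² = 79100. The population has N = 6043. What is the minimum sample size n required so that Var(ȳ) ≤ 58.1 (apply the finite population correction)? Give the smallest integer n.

Without fpc, n₀ = s²/D = 79100/58.1 = 1361.4458.
With fpc, (1 − n/N)·s²/n ≤ D requires n ≥ n₀/(1 + n₀/N) = 1361.4458/(1 + 1361.4458/6043) = 1111.1185.
Rounding up, n = 1112.

1112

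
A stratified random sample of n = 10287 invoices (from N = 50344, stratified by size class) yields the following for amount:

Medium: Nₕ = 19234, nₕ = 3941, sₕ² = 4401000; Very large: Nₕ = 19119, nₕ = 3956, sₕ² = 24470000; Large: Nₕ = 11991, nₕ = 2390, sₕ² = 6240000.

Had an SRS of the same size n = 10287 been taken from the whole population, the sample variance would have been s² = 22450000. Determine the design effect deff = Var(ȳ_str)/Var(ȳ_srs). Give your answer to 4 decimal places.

Var(ȳ_str) = Σ Wₕ²(1−fₕ)sₕ²/nₕ with Wₕ = Nₕ/50344:
  Medium: (19234/50344)²·(1−3941/19234)·4401000/3941 = 129.60203
  Very large: (19119/50344)²·(1−3956/19119)·24470000/3956 = 707.50996
  Large: (11991/50344)²·(1−2390/11991)·6240000/2390 = 118.59411
  → Var(ȳ_str) = 955.7061.
Var(ȳ_srs) = (1 − 10287/50344)·22450000/10287 = 1736.4341.
deff = 955.7061 / 1736.4341 = 0.5504.

0.5504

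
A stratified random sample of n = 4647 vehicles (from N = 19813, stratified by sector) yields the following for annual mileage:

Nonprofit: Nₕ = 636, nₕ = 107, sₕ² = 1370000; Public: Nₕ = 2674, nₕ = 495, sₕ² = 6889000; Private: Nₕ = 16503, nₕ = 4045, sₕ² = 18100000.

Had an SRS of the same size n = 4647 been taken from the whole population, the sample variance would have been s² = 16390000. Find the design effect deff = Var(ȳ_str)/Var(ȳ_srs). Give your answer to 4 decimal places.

0.9486

Var(ȳ_str) = Σ Wₕ²(1−fₕ)sₕ²/nₕ with Wₕ = Nₕ/19813:
  Nonprofit: (636/19813)²·(1−107/636)·1370000/107 = 10.973599
  Public: (2674/19813)²·(1−495/2674)·6889000/495 = 206.5709
  Private: (16503/19813)²·(1−4045/16503)·18100000/4045 = 2343.5315
  → Var(ȳ_str) = 2561.076.
Var(ȳ_srs) = (1 − 4647/19813)·16390000/4647 = 2699.772.
deff = 2561.076 / 2699.772 = 0.9486.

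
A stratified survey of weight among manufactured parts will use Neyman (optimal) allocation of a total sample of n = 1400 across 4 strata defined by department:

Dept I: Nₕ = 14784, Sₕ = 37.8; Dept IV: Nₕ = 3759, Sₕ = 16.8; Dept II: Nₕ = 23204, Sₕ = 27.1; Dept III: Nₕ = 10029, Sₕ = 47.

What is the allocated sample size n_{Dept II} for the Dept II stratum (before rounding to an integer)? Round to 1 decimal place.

Neyman allocation: nₕ = n·NₕSₕ / Σⱼ NⱼSⱼ.
Σ NⱼSⱼ = 14784·37.8 + 3759·16.8 + 23204·27.1 + 10029·47 = 1.7221778 × 10^6.
n_{Dept II} = 1400·23204·27.1 / (1.7221778 × 10^6) = 511.2.

511.2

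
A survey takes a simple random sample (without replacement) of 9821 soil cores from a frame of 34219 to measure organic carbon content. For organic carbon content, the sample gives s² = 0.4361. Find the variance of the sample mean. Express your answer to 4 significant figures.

Under SRS without replacement, Var(ȳ) = (1 − f)·s²/n with f = n/N = 9821/34219 = 0.28700430.
Var(ȳ) = (1 − 0.28700430)·0.4361/9821 = 0.71299570·4.4404847 × 10^-5 = 3.1660465 × 10^-5.

3.166 × 10^-5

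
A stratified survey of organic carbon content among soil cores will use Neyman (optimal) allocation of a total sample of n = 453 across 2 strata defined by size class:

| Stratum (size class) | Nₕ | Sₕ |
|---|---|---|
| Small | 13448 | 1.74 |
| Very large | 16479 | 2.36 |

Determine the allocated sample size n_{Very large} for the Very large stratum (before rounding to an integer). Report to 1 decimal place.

Neyman allocation: nₕ = n·NₕSₕ / Σⱼ NⱼSⱼ.
Σ NⱼSⱼ = 13448·1.74 + 16479·2.36 = 62289.96.
n_{Very large} = 453·16479·2.36 / 62289.96 = 282.8.

282.8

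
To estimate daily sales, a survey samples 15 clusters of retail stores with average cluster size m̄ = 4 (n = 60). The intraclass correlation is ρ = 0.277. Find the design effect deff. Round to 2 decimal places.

deff = 1 + (4 − 1)·0.277 = 1 + 0.831 = 1.831.

1.83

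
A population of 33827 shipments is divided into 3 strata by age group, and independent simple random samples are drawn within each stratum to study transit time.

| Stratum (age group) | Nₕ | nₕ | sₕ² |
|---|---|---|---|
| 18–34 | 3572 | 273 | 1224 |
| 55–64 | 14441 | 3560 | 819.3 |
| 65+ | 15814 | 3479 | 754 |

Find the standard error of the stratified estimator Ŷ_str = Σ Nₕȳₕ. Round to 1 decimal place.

Var(Ŷ_str) = Σₕ Nₕ²(1 − fₕ)sₕ²/nₕ.
18–34: 3572²·(1 − 273/3572)·1224/273 = 5.2833884 × 10^7.
55–64: 14441²·(1 − 3560/14441)·819.3/3560 = 3.6162549 × 10^7.
65+: 15814²·(1 − 3479/15814)·754/3479 = 4.2276381 × 10^7.
Sum = 1.3127281 × 10^8.
SE = √(1.3127281 × 10^8) = 11457.4.

11457.4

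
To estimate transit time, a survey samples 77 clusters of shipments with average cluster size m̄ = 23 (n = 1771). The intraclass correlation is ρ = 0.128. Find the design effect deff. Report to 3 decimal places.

3.816

deff = 1 + (23 − 1)·0.128 = 1 + 2.816 = 3.816.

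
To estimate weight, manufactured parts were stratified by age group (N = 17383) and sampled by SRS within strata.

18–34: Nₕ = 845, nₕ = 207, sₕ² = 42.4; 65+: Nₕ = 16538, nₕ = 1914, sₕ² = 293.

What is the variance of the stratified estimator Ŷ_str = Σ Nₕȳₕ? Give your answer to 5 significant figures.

3.7134 × 10^7

Var(Ŷ_str) = Σₕ Nₕ²(1 − fₕ)sₕ²/nₕ.
18–34: 845²·(1 − 207/845)·42.4/207 = 110426.4.
65+: 16538²·(1 − 1914/16538)·293/1914 = 3.7023277 × 10^7.
Sum = 3.7133703 × 10^7.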